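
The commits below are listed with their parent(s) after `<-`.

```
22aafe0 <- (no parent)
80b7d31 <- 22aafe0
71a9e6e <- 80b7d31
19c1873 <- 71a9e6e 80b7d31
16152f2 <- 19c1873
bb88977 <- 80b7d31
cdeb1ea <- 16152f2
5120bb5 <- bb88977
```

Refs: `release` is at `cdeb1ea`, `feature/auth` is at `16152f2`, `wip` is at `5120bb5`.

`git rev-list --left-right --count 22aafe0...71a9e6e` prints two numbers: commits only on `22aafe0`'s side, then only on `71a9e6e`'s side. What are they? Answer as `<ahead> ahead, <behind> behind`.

0 ahead, 2 behind

Reachable from 22aafe0: {22aafe0}.
Reachable from 71a9e6e: {22aafe0, 71a9e6e, 80b7d31}.
Only in 22aafe0's history (ahead): {} — 0.
Only in 71a9e6e's history (behind): {71a9e6e, 80b7d31} — 2.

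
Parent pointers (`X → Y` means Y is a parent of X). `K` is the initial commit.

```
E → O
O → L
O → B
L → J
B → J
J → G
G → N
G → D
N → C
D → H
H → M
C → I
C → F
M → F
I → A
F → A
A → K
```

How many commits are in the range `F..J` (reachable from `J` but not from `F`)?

8

Reachable from J: {A, C, D, F, G, H, I, J, K, M, N}.
Reachable from F: {A, F, K}.
In J's history but not F's: {C, D, G, H, I, J, M, N} — 8 commits.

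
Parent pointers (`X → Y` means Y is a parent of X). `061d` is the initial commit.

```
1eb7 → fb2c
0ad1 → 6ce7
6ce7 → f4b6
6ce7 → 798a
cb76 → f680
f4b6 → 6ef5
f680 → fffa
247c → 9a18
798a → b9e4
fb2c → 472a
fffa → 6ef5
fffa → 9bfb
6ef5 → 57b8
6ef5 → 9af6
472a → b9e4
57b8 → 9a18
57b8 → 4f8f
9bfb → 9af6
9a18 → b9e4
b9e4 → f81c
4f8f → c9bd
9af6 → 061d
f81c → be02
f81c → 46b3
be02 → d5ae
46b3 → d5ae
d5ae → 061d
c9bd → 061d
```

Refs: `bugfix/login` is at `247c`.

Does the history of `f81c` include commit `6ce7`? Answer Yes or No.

Ancestors of f81c: {061d, 46b3, be02, d5ae, f81c}.
6ce7 is not in that set, so it is not an ancestor of f81c.

No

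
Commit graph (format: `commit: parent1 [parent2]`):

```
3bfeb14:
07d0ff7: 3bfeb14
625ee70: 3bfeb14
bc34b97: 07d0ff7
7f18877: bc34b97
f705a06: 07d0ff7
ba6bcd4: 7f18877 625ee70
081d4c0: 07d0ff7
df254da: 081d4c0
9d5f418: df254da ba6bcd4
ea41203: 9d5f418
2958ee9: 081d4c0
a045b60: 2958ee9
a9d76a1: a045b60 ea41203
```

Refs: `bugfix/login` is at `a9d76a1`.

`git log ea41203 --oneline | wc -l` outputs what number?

10

Walking parent pointers from ea41203: reachable set = {07d0ff7, 081d4c0, 3bfeb14, 625ee70, 7f18877, 9d5f418, ba6bcd4, bc34b97, df254da, ea41203}.
That is 10 commits.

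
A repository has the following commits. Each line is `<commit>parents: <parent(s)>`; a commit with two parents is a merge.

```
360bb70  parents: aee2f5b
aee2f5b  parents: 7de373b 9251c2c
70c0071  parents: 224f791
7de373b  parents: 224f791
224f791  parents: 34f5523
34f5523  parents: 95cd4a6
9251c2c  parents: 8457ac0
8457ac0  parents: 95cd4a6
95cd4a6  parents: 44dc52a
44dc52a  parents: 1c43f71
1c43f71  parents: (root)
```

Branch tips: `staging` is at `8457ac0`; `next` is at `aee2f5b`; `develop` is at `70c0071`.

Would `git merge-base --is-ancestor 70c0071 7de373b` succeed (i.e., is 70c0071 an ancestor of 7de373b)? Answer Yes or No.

No

Ancestors of 7de373b: {1c43f71, 224f791, 34f5523, 44dc52a, 7de373b, 95cd4a6}.
70c0071 is not in that set, so it is not an ancestor of 7de373b.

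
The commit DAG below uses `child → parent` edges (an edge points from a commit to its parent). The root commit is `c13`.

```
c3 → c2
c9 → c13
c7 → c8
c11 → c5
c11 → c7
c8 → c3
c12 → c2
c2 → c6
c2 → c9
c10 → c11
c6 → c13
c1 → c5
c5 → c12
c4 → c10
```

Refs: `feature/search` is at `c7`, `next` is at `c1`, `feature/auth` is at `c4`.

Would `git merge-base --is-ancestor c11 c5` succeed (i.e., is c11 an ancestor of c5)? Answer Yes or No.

Ancestors of c5: {c12, c13, c2, c5, c6, c9}.
c11 is not in that set, so it is not an ancestor of c5.

No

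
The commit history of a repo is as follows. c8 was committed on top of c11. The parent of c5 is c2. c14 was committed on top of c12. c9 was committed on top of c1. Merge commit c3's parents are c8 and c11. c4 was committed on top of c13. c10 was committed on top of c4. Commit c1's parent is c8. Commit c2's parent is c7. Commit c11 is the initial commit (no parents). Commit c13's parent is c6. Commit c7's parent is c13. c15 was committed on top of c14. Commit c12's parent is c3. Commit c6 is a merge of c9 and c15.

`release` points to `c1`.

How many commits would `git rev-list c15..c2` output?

Reachable from c2: {c1, c11, c12, c13, c14, c15, c2, c3, c6, c7, c8, c9}.
Reachable from c15: {c11, c12, c14, c15, c3, c8}.
In c2's history but not c15's: {c1, c13, c2, c6, c7, c9} — 6 commits.

6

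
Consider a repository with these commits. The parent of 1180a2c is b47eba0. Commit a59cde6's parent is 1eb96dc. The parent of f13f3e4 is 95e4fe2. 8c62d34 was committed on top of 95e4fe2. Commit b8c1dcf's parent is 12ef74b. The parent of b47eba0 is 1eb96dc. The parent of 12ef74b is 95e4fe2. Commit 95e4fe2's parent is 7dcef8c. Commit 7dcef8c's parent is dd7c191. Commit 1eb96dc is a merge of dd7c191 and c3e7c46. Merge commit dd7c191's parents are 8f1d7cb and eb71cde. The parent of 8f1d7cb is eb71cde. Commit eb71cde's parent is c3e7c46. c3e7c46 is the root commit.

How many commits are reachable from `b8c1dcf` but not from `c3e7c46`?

Reachable from b8c1dcf: {12ef74b, 7dcef8c, 8f1d7cb, 95e4fe2, b8c1dcf, c3e7c46, dd7c191, eb71cde}.
Reachable from c3e7c46: {c3e7c46}.
In b8c1dcf's history but not c3e7c46's: {12ef74b, 7dcef8c, 8f1d7cb, 95e4fe2, b8c1dcf, dd7c191, eb71cde} — 7 commits.

7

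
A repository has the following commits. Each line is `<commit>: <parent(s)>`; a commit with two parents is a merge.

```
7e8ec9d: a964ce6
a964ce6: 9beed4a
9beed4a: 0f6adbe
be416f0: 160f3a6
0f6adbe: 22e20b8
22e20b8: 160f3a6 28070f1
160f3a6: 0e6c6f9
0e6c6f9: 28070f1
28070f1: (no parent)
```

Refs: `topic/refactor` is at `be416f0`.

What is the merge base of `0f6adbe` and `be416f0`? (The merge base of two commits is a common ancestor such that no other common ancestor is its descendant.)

Ancestors of 0f6adbe: {0e6c6f9, 0f6adbe, 160f3a6, 22e20b8, 28070f1}.
Ancestors of be416f0: {0e6c6f9, 160f3a6, 28070f1, be416f0}.
Common ancestors: {0e6c6f9, 160f3a6, 28070f1}.
Among these, 160f3a6 is not an ancestor of any other common ancestor — it is the merge base.

160f3a6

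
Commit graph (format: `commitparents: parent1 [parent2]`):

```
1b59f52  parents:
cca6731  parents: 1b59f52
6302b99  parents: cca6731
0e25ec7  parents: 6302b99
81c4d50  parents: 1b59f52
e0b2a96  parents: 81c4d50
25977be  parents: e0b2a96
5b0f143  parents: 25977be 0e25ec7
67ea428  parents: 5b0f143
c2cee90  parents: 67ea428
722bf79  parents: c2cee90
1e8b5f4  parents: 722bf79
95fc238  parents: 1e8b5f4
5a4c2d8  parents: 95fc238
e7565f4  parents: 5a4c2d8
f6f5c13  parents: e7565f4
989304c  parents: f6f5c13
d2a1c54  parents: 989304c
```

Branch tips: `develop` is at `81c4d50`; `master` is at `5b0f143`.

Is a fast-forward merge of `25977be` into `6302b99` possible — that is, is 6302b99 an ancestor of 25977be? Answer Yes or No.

No

A fast-forward from 6302b99 to 25977be is possible iff 6302b99 is an ancestor of 25977be.
Ancestors of 25977be: {1b59f52, 25977be, 81c4d50, e0b2a96}.
6302b99 is not among them, so fast-forward is not possible.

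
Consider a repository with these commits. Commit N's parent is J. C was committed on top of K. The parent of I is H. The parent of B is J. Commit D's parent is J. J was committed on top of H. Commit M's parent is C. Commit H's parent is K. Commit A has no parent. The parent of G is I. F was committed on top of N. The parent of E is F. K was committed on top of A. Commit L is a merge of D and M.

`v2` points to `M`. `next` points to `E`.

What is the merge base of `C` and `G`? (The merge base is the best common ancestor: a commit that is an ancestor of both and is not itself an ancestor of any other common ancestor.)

K

Ancestors of C: {A, C, K}.
Ancestors of G: {A, G, H, I, K}.
Common ancestors: {A, K}.
Among these, K is not an ancestor of any other common ancestor — it is the merge base.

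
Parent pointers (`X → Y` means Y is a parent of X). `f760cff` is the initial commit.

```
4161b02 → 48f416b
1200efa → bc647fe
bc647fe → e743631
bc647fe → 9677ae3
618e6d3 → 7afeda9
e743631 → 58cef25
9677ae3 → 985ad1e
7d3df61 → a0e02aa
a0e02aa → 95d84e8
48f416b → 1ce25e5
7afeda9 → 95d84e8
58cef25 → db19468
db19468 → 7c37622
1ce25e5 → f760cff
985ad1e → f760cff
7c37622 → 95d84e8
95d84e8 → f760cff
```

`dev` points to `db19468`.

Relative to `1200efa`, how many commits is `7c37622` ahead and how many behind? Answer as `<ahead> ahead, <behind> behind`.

0 ahead, 7 behind

Reachable from 7c37622: {7c37622, 95d84e8, f760cff}.
Reachable from 1200efa: {1200efa, 58cef25, 7c37622, 95d84e8, 9677ae3, 985ad1e, bc647fe, db19468, e743631, f760cff}.
Only in 7c37622's history (ahead): {} — 0.
Only in 1200efa's history (behind): {1200efa, 58cef25, 9677ae3, 985ad1e, bc647fe, db19468, e743631} — 7.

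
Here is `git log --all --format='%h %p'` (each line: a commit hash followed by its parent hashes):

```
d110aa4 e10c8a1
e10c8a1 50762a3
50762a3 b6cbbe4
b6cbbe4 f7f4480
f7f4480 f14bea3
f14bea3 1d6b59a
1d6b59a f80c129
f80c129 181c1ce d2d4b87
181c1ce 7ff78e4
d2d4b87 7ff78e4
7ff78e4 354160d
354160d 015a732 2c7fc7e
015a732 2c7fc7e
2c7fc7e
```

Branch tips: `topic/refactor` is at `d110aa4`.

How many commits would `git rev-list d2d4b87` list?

5

Walking parent pointers from d2d4b87: reachable set = {015a732, 2c7fc7e, 354160d, 7ff78e4, d2d4b87}.
That is 5 commits.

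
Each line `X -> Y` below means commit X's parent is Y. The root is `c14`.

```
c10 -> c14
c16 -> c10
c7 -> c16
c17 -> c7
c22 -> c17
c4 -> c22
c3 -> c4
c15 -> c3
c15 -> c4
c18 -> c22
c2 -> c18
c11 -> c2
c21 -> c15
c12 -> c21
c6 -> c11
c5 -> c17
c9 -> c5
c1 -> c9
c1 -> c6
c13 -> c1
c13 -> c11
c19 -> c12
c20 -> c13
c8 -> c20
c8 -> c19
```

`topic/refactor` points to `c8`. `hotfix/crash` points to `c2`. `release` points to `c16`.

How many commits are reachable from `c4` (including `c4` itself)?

7

Walking parent pointers from c4: reachable set = {c10, c14, c16, c17, c22, c4, c7}.
That is 7 commits.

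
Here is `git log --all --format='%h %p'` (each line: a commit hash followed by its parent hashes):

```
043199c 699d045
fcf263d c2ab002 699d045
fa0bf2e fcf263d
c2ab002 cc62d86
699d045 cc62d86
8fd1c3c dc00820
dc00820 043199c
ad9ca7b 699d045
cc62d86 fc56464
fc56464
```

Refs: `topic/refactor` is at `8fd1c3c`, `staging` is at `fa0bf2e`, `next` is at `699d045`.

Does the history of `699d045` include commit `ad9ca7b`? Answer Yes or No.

Ancestors of 699d045: {699d045, cc62d86, fc56464}.
ad9ca7b is not in that set, so it is not an ancestor of 699d045.

No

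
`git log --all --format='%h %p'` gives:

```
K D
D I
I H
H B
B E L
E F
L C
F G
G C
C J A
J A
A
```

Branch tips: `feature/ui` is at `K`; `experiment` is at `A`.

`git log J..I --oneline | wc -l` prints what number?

Reachable from I: {A, B, C, E, F, G, H, I, J, L}.
Reachable from J: {A, J}.
In I's history but not J's: {B, C, E, F, G, H, I, L} — 8 commits.

8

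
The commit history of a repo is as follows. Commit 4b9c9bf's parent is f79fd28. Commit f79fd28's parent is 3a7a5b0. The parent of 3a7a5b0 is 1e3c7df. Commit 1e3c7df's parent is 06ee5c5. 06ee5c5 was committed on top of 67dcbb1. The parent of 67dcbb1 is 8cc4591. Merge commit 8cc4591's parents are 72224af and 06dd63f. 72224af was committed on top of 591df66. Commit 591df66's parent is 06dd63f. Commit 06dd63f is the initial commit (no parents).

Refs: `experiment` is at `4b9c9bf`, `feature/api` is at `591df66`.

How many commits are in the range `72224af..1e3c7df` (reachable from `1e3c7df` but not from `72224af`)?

Reachable from 1e3c7df: {06dd63f, 06ee5c5, 1e3c7df, 591df66, 67dcbb1, 72224af, 8cc4591}.
Reachable from 72224af: {06dd63f, 591df66, 72224af}.
In 1e3c7df's history but not 72224af's: {06ee5c5, 1e3c7df, 67dcbb1, 8cc4591} — 4 commits.

4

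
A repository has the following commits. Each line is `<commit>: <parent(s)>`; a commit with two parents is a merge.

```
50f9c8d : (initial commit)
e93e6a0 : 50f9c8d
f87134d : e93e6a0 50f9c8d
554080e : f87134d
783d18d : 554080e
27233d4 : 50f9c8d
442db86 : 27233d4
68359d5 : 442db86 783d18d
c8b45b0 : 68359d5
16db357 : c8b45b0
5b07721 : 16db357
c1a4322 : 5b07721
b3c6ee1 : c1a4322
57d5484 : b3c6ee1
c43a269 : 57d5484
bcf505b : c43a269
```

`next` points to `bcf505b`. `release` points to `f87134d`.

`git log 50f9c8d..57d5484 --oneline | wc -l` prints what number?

13

Reachable from 57d5484: {16db357, 27233d4, 442db86, 50f9c8d, 554080e, 57d5484, 5b07721, 68359d5, 783d18d, b3c6ee1, c1a4322, c8b45b0, e93e6a0, f87134d}.
Reachable from 50f9c8d: {50f9c8d}.
In 57d5484's history but not 50f9c8d's: {16db357, 27233d4, 442db86, 554080e, 57d5484, 5b07721, 68359d5, 783d18d, b3c6ee1, c1a4322, c8b45b0, e93e6a0, f87134d} — 13 commits.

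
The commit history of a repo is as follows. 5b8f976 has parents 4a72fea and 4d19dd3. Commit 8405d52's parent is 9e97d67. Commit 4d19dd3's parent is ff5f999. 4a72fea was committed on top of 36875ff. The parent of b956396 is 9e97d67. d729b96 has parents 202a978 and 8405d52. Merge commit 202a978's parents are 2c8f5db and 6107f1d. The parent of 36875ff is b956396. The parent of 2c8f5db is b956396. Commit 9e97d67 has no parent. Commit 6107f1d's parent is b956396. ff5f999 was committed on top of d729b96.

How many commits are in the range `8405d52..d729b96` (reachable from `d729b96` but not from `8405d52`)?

Reachable from d729b96: {202a978, 2c8f5db, 6107f1d, 8405d52, 9e97d67, b956396, d729b96}.
Reachable from 8405d52: {8405d52, 9e97d67}.
In d729b96's history but not 8405d52's: {202a978, 2c8f5db, 6107f1d, b956396, d729b96} — 5 commits.

5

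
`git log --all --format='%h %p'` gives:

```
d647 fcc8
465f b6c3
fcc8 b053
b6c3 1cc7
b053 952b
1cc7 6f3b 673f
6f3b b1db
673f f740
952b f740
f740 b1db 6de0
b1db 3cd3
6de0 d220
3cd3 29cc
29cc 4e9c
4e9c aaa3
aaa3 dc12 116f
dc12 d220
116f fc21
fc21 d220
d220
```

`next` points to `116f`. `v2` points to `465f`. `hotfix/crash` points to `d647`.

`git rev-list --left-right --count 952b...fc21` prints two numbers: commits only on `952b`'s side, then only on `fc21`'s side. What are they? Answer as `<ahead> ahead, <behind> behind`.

Reachable from 952b: {116f, 29cc, 3cd3, 4e9c, 6de0, 952b, aaa3, b1db, d220, dc12, f740, fc21}.
Reachable from fc21: {d220, fc21}.
Only in 952b's history (ahead): {116f, 29cc, 3cd3, 4e9c, 6de0, 952b, aaa3, b1db, dc12, f740} — 10.
Only in fc21's history (behind): {} — 0.

10 ahead, 0 behind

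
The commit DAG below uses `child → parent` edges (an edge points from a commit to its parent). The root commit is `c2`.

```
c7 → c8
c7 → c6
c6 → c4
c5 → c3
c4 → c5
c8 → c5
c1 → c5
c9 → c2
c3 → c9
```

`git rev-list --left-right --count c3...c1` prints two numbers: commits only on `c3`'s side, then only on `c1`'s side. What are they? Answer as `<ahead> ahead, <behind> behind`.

0 ahead, 2 behind

Reachable from c3: {c2, c3, c9}.
Reachable from c1: {c1, c2, c3, c5, c9}.
Only in c3's history (ahead): {} — 0.
Only in c1's history (behind): {c1, c5} — 2.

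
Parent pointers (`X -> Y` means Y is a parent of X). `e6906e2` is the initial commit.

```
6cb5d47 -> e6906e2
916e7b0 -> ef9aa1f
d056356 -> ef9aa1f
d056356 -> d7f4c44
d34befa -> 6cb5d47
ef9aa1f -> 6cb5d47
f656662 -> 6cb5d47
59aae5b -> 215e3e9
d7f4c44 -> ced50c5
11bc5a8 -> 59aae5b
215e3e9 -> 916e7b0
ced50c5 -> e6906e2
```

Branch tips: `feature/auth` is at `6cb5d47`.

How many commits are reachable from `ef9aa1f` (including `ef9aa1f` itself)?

3

Walking parent pointers from ef9aa1f: reachable set = {6cb5d47, e6906e2, ef9aa1f}.
That is 3 commits.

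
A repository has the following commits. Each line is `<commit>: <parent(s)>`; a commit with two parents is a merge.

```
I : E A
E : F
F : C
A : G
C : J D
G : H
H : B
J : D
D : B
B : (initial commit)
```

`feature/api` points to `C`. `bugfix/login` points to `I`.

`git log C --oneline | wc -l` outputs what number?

4

Walking parent pointers from C: reachable set = {B, C, D, J}.
That is 4 commits.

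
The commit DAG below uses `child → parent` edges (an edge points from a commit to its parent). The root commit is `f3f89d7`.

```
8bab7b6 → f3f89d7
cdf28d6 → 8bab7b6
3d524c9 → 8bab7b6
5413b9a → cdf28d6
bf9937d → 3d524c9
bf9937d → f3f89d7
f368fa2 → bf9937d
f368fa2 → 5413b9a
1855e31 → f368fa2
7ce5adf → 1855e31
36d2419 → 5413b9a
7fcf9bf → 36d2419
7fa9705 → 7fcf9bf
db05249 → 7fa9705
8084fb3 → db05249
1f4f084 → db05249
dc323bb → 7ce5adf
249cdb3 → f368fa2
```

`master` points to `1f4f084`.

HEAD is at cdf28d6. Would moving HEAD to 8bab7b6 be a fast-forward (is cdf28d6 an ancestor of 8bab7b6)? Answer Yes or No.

No

A fast-forward from cdf28d6 to 8bab7b6 is possible iff cdf28d6 is an ancestor of 8bab7b6.
Ancestors of 8bab7b6: {8bab7b6, f3f89d7}.
cdf28d6 is not among them, so fast-forward is not possible.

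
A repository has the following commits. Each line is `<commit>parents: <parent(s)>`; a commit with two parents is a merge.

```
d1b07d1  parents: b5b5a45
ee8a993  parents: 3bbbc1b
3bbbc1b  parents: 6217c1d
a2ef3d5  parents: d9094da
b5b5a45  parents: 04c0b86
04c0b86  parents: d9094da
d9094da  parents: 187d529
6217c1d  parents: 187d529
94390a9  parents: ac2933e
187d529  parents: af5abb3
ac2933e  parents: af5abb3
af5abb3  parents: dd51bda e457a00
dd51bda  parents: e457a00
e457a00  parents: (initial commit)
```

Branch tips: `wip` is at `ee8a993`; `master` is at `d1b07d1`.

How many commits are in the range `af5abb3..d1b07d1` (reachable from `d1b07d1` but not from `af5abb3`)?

5

Reachable from d1b07d1: {04c0b86, 187d529, af5abb3, b5b5a45, d1b07d1, d9094da, dd51bda, e457a00}.
Reachable from af5abb3: {af5abb3, dd51bda, e457a00}.
In d1b07d1's history but not af5abb3's: {04c0b86, 187d529, b5b5a45, d1b07d1, d9094da} — 5 commits.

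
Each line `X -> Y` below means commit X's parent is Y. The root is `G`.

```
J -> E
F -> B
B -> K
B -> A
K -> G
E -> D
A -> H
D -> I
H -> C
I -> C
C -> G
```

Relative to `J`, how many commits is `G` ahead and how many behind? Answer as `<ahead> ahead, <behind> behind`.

Reachable from G: {G}.
Reachable from J: {C, D, E, G, I, J}.
Only in G's history (ahead): {} — 0.
Only in J's history (behind): {C, D, E, I, J} — 5.

0 ahead, 5 behind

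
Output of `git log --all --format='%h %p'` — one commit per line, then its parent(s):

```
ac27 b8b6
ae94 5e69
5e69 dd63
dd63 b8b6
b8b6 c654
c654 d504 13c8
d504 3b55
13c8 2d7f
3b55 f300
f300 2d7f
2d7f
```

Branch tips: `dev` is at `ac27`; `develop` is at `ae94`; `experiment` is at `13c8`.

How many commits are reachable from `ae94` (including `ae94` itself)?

Walking parent pointers from ae94: reachable set = {13c8, 2d7f, 3b55, 5e69, ae94, b8b6, c654, d504, dd63, f300}.
That is 10 commits.

10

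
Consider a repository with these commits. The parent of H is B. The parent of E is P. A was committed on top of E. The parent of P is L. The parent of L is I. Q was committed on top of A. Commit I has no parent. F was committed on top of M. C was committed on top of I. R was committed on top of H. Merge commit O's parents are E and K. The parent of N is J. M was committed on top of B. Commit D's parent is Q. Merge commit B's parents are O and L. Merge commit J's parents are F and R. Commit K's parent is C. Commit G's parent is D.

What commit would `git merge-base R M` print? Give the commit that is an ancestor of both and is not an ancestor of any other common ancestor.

Ancestors of R: {B, C, E, H, I, K, L, O, P, R}.
Ancestors of M: {B, C, E, I, K, L, M, O, P}.
Common ancestors: {B, C, E, I, K, L, O, P}.
Among these, B is not an ancestor of any other common ancestor — it is the merge base.

B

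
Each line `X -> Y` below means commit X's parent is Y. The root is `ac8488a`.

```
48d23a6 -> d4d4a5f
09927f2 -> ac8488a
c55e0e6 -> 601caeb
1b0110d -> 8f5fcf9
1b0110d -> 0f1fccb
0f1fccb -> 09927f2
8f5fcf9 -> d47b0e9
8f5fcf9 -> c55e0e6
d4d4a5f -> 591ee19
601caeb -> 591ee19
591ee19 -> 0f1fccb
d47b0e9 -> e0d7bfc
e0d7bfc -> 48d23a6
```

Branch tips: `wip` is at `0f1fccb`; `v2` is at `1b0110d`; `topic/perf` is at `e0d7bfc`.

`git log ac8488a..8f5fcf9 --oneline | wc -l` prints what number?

Reachable from 8f5fcf9: {09927f2, 0f1fccb, 48d23a6, 591ee19, 601caeb, 8f5fcf9, ac8488a, c55e0e6, d47b0e9, d4d4a5f, e0d7bfc}.
Reachable from ac8488a: {ac8488a}.
In 8f5fcf9's history but not ac8488a's: {09927f2, 0f1fccb, 48d23a6, 591ee19, 601caeb, 8f5fcf9, c55e0e6, d47b0e9, d4d4a5f, e0d7bfc} — 10 commits.

10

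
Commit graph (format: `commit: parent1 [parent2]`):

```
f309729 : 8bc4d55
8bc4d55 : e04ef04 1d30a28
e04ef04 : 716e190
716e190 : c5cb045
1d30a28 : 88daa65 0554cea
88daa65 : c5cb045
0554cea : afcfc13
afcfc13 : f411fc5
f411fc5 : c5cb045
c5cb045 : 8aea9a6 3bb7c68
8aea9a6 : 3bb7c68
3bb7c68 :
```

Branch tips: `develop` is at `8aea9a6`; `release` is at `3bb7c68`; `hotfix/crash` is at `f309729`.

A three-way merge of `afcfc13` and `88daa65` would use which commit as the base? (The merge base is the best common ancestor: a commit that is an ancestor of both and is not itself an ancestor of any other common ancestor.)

c5cb045

Ancestors of afcfc13: {3bb7c68, 8aea9a6, afcfc13, c5cb045, f411fc5}.
Ancestors of 88daa65: {3bb7c68, 88daa65, 8aea9a6, c5cb045}.
Common ancestors: {3bb7c68, 8aea9a6, c5cb045}.
Among these, c5cb045 is not an ancestor of any other common ancestor — it is the merge base.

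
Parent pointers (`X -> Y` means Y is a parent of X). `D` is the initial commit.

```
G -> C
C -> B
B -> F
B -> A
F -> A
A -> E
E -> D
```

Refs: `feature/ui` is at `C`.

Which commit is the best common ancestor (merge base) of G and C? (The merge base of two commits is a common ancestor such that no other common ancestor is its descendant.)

Ancestors of G: {A, B, C, D, E, F, G}.
Ancestors of C: {A, B, C, D, E, F}.
Common ancestors: {A, B, C, D, E, F}.
Among these, C is not an ancestor of any other common ancestor — it is the merge base.

C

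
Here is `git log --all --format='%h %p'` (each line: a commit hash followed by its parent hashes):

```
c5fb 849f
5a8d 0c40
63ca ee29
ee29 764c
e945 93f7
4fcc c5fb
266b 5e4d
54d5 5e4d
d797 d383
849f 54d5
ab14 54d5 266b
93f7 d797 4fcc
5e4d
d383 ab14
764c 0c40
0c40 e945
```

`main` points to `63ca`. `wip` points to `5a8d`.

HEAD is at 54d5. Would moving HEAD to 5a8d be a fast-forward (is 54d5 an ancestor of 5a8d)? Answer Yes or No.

Yes

A fast-forward from 54d5 to 5a8d is possible iff 54d5 is an ancestor of 5a8d.
Ancestors of 5a8d: {0c40, 266b, 4fcc, 54d5, 5a8d, 5e4d, 849f, 93f7, ab14, c5fb, d383, d797, e945}.
54d5 is among them, so fast-forward is possible.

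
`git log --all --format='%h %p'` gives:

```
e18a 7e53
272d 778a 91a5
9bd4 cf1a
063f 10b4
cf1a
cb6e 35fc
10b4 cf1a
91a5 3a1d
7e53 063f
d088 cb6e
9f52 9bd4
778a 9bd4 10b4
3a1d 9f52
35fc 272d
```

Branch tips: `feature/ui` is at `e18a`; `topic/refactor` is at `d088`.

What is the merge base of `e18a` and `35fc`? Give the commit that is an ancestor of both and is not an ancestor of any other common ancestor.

10b4

Ancestors of e18a: {063f, 10b4, 7e53, cf1a, e18a}.
Ancestors of 35fc: {10b4, 272d, 35fc, 3a1d, 778a, 91a5, 9bd4, 9f52, cf1a}.
Common ancestors: {10b4, cf1a}.
Among these, 10b4 is not an ancestor of any other common ancestor — it is the merge base.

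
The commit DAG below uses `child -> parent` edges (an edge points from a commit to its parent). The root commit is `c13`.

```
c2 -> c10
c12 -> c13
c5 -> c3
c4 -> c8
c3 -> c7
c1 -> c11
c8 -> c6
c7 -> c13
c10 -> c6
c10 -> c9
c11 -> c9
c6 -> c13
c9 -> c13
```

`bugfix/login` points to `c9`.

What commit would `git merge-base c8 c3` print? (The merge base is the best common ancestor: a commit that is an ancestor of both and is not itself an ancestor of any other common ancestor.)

c13

Ancestors of c8: {c13, c6, c8}.
Ancestors of c3: {c13, c3, c7}.
Common ancestors: {c13}.
The only common ancestor is c13, so it is the merge base.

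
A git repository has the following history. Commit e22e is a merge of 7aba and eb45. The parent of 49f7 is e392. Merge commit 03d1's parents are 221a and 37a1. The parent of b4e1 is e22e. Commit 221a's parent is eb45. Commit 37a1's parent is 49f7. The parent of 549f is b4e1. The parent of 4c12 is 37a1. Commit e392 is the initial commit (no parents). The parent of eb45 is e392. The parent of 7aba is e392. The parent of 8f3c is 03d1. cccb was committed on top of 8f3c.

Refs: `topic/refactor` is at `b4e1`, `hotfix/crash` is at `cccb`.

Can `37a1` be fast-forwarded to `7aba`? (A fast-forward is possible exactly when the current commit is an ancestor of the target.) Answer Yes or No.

No

A fast-forward from 37a1 to 7aba is possible iff 37a1 is an ancestor of 7aba.
Ancestors of 7aba: {7aba, e392}.
37a1 is not among them, so fast-forward is not possible.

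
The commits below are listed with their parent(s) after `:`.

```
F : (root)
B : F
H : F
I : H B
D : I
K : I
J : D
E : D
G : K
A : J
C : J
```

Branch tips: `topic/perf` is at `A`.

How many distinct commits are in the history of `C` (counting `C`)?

7

Walking parent pointers from C: reachable set = {B, C, D, F, H, I, J}.
That is 7 commits.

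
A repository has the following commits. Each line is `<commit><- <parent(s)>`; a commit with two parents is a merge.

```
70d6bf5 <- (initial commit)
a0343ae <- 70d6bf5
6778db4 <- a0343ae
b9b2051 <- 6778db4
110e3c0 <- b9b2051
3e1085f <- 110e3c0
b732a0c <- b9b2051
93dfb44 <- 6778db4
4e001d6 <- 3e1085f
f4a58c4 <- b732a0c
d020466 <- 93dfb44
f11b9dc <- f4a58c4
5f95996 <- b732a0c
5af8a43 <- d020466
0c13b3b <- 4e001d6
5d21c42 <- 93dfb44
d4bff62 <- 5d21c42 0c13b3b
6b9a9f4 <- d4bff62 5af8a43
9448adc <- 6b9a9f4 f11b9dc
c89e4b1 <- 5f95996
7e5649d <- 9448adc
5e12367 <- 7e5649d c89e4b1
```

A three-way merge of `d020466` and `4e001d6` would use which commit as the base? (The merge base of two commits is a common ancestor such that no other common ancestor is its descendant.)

Ancestors of d020466: {6778db4, 70d6bf5, 93dfb44, a0343ae, d020466}.
Ancestors of 4e001d6: {110e3c0, 3e1085f, 4e001d6, 6778db4, 70d6bf5, a0343ae, b9b2051}.
Common ancestors: {6778db4, 70d6bf5, a0343ae}.
Among these, 6778db4 is not an ancestor of any other common ancestor — it is the merge base.

6778db4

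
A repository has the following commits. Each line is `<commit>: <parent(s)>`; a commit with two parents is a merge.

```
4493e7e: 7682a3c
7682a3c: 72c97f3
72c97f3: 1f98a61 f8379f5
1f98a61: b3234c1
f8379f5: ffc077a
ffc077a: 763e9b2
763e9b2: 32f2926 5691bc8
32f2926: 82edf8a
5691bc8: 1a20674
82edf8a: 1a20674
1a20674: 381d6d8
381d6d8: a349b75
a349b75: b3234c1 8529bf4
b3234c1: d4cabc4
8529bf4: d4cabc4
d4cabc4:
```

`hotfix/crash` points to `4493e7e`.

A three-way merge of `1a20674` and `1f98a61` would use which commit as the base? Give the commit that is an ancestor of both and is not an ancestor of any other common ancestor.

b3234c1

Ancestors of 1a20674: {1a20674, 381d6d8, 8529bf4, a349b75, b3234c1, d4cabc4}.
Ancestors of 1f98a61: {1f98a61, b3234c1, d4cabc4}.
Common ancestors: {b3234c1, d4cabc4}.
Among these, b3234c1 is not an ancestor of any other common ancestor — it is the merge base.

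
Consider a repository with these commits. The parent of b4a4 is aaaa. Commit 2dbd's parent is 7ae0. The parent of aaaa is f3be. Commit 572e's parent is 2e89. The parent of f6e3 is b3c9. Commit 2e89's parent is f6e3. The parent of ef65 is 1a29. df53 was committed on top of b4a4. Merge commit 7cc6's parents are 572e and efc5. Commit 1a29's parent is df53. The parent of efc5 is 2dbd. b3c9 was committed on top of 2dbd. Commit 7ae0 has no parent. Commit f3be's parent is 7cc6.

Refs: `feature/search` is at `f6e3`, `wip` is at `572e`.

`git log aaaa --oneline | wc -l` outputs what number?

Walking parent pointers from aaaa: reachable set = {2dbd, 2e89, 572e, 7ae0, 7cc6, aaaa, b3c9, efc5, f3be, f6e3}.
That is 10 commits.

10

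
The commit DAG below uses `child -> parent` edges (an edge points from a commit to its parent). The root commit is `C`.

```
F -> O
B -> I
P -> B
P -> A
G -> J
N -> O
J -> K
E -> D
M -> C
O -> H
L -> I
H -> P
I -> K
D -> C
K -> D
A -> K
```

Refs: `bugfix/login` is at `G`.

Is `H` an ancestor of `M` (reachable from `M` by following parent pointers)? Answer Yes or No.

Ancestors of M: {C, M}.
H is not in that set, so it is not an ancestor of M.

No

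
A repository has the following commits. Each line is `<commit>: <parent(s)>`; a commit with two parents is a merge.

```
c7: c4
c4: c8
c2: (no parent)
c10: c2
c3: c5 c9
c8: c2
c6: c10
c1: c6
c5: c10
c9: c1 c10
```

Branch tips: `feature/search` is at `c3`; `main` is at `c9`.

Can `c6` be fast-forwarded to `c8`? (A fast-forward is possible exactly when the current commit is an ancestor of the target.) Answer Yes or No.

No

A fast-forward from c6 to c8 is possible iff c6 is an ancestor of c8.
Ancestors of c8: {c2, c8}.
c6 is not among them, so fast-forward is not possible.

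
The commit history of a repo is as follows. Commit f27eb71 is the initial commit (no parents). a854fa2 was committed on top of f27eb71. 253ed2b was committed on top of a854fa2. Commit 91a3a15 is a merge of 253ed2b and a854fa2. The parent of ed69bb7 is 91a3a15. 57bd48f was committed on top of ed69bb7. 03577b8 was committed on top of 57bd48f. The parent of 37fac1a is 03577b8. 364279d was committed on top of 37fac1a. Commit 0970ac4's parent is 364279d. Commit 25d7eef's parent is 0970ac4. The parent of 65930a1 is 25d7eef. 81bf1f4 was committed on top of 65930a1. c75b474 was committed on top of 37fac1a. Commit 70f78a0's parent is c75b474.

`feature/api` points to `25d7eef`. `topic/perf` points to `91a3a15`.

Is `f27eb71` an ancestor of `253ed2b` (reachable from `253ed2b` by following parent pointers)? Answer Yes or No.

Yes

Ancestors of 253ed2b (commits reachable by following parents): {253ed2b, a854fa2, f27eb71}.
f27eb71 is in that set, so it is an ancestor of 253ed2b.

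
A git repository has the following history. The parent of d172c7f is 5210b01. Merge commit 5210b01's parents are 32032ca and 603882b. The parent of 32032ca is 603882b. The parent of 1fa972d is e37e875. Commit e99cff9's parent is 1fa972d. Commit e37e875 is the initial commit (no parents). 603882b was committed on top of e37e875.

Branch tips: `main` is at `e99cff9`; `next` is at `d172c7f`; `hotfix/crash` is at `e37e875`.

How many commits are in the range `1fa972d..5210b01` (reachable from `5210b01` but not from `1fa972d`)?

3

Reachable from 5210b01: {32032ca, 5210b01, 603882b, e37e875}.
Reachable from 1fa972d: {1fa972d, e37e875}.
In 5210b01's history but not 1fa972d's: {32032ca, 5210b01, 603882b} — 3 commits.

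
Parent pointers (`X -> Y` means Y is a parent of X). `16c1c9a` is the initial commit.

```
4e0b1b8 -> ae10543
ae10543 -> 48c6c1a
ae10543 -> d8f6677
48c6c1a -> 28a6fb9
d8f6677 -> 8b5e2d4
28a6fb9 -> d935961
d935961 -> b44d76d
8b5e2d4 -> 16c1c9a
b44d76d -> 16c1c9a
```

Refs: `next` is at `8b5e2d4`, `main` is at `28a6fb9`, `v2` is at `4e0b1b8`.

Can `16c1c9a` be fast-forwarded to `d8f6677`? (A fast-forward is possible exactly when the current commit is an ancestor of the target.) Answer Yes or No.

A fast-forward from 16c1c9a to d8f6677 is possible iff 16c1c9a is an ancestor of d8f6677.
Ancestors of d8f6677: {16c1c9a, 8b5e2d4, d8f6677}.
16c1c9a is among them, so fast-forward is possible.

Yes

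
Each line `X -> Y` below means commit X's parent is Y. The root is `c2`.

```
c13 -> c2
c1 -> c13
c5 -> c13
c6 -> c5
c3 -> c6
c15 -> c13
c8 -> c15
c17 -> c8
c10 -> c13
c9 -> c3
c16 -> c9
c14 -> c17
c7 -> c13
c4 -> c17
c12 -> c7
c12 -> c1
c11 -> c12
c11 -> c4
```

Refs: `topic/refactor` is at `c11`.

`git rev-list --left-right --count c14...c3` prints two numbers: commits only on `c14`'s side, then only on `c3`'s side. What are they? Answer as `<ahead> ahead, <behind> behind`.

Reachable from c14: {c13, c14, c15, c17, c2, c8}.
Reachable from c3: {c13, c2, c3, c5, c6}.
Only in c14's history (ahead): {c14, c15, c17, c8} — 4.
Only in c3's history (behind): {c3, c5, c6} — 3.

4 ahead, 3 behind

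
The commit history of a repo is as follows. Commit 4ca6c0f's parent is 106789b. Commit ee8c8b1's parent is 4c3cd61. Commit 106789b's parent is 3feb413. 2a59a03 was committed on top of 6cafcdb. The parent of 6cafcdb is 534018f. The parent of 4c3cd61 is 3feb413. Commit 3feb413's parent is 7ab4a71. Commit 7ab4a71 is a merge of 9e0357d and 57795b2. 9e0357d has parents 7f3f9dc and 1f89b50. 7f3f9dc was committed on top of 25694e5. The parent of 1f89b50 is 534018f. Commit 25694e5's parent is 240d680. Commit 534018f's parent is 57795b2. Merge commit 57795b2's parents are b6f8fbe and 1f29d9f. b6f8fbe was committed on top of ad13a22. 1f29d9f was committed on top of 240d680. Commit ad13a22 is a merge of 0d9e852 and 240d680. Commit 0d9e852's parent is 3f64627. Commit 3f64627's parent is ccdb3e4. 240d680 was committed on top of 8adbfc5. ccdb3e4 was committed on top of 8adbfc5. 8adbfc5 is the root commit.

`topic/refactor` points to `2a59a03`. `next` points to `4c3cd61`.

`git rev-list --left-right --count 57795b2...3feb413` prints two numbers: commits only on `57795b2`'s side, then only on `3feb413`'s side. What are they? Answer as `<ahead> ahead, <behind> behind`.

Reachable from 57795b2: {0d9e852, 1f29d9f, 240d680, 3f64627, 57795b2, 8adbfc5, ad13a22, b6f8fbe, ccdb3e4}.
Reachable from 3feb413: {0d9e852, 1f29d9f, 1f89b50, 240d680, 25694e5, 3f64627, 3feb413, 534018f, 57795b2, 7ab4a71, 7f3f9dc, 8adbfc5, 9e0357d, ad13a22, b6f8fbe, ccdb3e4}.
Only in 57795b2's history (ahead): {} — 0.
Only in 3feb413's history (behind): {1f89b50, 25694e5, 3feb413, 534018f, 7ab4a71, 7f3f9dc, 9e0357d} — 7.

0 ahead, 7 behind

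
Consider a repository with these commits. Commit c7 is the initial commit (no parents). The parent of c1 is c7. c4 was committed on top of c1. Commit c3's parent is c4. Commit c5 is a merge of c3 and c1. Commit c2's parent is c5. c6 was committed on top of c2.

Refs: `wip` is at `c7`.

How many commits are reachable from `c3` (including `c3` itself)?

4

Walking parent pointers from c3: reachable set = {c1, c3, c4, c7}.
That is 4 commits.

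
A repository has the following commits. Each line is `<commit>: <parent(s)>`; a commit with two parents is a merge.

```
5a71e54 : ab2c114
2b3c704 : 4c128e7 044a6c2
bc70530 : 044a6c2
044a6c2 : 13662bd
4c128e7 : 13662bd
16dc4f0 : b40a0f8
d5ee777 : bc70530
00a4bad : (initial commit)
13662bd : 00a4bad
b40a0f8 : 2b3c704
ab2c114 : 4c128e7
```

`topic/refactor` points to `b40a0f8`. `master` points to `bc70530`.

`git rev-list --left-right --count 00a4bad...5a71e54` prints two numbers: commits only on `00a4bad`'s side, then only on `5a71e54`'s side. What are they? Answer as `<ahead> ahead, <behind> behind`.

Reachable from 00a4bad: {00a4bad}.
Reachable from 5a71e54: {00a4bad, 13662bd, 4c128e7, 5a71e54, ab2c114}.
Only in 00a4bad's history (ahead): {} — 0.
Only in 5a71e54's history (behind): {13662bd, 4c128e7, 5a71e54, ab2c114} — 4.

0 ahead, 4 behind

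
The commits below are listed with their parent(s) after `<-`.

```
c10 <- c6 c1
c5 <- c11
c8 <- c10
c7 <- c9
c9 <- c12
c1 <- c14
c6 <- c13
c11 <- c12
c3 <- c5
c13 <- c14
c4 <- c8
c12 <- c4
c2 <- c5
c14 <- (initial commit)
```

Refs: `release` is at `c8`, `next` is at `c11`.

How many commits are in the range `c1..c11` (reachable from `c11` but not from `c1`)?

Reachable from c11: {c1, c10, c11, c12, c13, c14, c4, c6, c8}.
Reachable from c1: {c1, c14}.
In c11's history but not c1's: {c10, c11, c12, c13, c4, c6, c8} — 7 commits.

7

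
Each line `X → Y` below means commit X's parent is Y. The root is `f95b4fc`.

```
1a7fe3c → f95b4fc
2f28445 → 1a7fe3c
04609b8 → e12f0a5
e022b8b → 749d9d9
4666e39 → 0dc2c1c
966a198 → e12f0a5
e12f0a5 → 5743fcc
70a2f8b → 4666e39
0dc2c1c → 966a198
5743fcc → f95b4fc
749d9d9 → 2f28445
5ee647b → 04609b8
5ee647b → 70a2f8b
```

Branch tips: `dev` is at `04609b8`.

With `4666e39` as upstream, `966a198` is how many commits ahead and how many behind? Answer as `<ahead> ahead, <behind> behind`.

0 ahead, 2 behind

Reachable from 966a198: {5743fcc, 966a198, e12f0a5, f95b4fc}.
Reachable from 4666e39: {0dc2c1c, 4666e39, 5743fcc, 966a198, e12f0a5, f95b4fc}.
Only in 966a198's history (ahead): {} — 0.
Only in 4666e39's history (behind): {0dc2c1c, 4666e39} — 2.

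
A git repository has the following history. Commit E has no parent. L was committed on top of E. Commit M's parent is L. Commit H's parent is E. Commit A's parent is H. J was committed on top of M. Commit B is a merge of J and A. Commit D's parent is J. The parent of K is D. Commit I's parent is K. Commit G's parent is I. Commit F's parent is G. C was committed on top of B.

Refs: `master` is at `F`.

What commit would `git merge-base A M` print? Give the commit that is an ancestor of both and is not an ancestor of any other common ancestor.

Ancestors of A: {A, E, H}.
Ancestors of M: {E, L, M}.
Common ancestors: {E}.
The only common ancestor is E, so it is the merge base.

E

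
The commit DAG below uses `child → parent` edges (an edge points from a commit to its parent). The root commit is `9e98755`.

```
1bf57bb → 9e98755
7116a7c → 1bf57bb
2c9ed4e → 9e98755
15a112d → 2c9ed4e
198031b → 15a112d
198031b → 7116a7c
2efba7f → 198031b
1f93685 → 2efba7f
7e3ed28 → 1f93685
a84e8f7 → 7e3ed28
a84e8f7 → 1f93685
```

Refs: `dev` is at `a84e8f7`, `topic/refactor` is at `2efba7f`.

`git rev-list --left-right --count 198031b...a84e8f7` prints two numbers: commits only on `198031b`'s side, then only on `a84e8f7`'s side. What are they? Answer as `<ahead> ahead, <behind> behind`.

0 ahead, 4 behind

Reachable from 198031b: {15a112d, 198031b, 1bf57bb, 2c9ed4e, 7116a7c, 9e98755}.
Reachable from a84e8f7: {15a112d, 198031b, 1bf57bb, 1f93685, 2c9ed4e, 2efba7f, 7116a7c, 7e3ed28, 9e98755, a84e8f7}.
Only in 198031b's history (ahead): {} — 0.
Only in a84e8f7's history (behind): {1f93685, 2efba7f, 7e3ed28, a84e8f7} — 4.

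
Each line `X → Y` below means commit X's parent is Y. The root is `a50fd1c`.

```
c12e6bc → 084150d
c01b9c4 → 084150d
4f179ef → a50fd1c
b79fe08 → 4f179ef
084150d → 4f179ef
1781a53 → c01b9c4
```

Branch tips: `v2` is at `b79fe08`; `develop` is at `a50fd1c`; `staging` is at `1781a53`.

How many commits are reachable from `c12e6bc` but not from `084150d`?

Reachable from c12e6bc: {084150d, 4f179ef, a50fd1c, c12e6bc}.
Reachable from 084150d: {084150d, 4f179ef, a50fd1c}.
In c12e6bc's history but not 084150d's: {c12e6bc} — 1 commit.

1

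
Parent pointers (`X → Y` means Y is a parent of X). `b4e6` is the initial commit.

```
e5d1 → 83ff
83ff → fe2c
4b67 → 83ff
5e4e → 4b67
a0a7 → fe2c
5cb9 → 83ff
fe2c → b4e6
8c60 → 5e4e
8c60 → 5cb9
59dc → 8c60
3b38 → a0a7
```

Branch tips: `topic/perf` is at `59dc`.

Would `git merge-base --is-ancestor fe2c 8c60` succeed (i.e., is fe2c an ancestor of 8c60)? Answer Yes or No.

Ancestors of 8c60 (commits reachable by following parents): {4b67, 5cb9, 5e4e, 83ff, 8c60, b4e6, fe2c}.
fe2c is in that set, so it is an ancestor of 8c60.

Yes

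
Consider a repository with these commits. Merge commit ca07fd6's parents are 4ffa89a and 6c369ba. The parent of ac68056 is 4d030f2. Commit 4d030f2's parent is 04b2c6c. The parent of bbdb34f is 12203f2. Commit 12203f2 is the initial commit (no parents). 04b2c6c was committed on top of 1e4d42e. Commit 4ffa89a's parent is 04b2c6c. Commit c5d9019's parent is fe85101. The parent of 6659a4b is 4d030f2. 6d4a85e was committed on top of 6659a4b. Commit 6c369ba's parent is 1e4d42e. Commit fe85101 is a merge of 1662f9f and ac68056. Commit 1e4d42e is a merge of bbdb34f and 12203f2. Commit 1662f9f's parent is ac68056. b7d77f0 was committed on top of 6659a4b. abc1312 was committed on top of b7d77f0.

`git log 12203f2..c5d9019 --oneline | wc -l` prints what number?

Reachable from c5d9019: {04b2c6c, 12203f2, 1662f9f, 1e4d42e, 4d030f2, ac68056, bbdb34f, c5d9019, fe85101}.
Reachable from 12203f2: {12203f2}.
In c5d9019's history but not 12203f2's: {04b2c6c, 1662f9f, 1e4d42e, 4d030f2, ac68056, bbdb34f, c5d9019, fe85101} — 8 commits.

8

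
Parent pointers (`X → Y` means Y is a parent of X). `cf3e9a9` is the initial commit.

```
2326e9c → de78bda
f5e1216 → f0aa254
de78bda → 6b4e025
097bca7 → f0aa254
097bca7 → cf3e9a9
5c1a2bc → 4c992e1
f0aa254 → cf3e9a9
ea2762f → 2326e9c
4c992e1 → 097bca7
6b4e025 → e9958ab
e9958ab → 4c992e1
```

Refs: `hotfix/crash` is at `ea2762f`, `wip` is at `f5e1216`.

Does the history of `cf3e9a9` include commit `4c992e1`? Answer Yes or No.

Ancestors of cf3e9a9: {cf3e9a9}.
4c992e1 is not in that set, so it is not an ancestor of cf3e9a9.

No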